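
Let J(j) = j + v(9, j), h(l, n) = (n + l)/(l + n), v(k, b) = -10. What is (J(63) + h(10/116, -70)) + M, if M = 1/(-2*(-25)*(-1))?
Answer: 2699/50 ≈ 53.980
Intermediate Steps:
h(l, n) = 1 (h(l, n) = (l + n)/(l + n) = 1)
M = -1/50 (M = 1/(50*(-1)) = 1/(-50) = -1/50 ≈ -0.020000)
J(j) = -10 + j (J(j) = j - 10 = -10 + j)
(J(63) + h(10/116, -70)) + M = ((-10 + 63) + 1) - 1/50 = (53 + 1) - 1/50 = 54 - 1/50 = 2699/50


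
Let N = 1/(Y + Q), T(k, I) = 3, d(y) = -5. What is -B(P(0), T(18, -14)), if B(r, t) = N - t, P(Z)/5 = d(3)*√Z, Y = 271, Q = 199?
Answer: 1409/470 ≈ 2.9979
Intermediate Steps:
P(Z) = -25*√Z (P(Z) = 5*(-5*√Z) = -25*√Z)
N = 1/470 (N = 1/(271 + 199) = 1/470 ≈ 0.0021277)
B(r, t) = 1/470 - t
-B(P(0), T(18, -14)) = -(1/470 - 1*3) = -(1/470 - 3) = -1*(-1409/470) = 1409/470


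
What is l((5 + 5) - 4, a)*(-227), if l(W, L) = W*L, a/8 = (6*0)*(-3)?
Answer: 0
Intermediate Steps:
a = 0 (a = 8*((6*0)*(-3)) = 8*(0*(-3)) = 8*0 = 0)
l(W, L) = L*W
l((5 + 5) - 4, a)*(-227) = (0*((5 + 5) - 4))*(-227) = (0*(10 - 4))*(-227) = (0*6)*(-227) = 0*(-227) = 0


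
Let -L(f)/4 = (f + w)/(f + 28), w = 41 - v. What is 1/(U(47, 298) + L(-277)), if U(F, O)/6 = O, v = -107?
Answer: 83/148232 ≈ 0.00055993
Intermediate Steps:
U(F, O) = 6*O
w = 148 (w = 41 - 1*(-107) = 41 + 107 = 148)
L(f) = -4*(148 + f)/(28 + f) (L(f) = -4*(f + 148)/(f + 28) = -4*(148 + f)/(28 + f))
1/(U(47, 298) + L(-277)) = 1/(6*298 + 4*(-148 - 1*(-277))/(28 - 277)) = 1/(1788 + 4*(-148 + 277)/(-249)) = 1/(1788 + 4*(-1/249)*129) = 1/(1788 - 172/83) = 1/(148232/83) = 83/148232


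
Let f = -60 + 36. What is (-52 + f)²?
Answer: 5776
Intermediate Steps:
f = -24
(-52 + f)² = (-52 - 24)² = (-76)² = 5776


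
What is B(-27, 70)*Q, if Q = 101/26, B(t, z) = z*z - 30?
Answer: 245935/13 ≈ 18918.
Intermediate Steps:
B(t, z) = -30 + z² (B(t, z) = z² - 30 = -30 + z²)
Q = 101/26 (Q = 101*(1/26) = 101/26 ≈ 3.8846)
B(-27, 70)*Q = (-30 + 70²)*(101/26) = (-30 + 4900)*(101/26) = 4870*(101/26) = 245935/13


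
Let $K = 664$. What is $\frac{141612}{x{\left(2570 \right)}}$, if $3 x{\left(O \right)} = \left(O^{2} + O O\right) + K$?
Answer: $\frac{35403}{1100872} \approx 0.032159$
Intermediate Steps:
$x{\left(O \right)} = \frac{664}{3} + \frac{2 O^{2}}{3}$ ($x{\left(O \right)} = \frac{\left(O^{2} + O O\right) + 664}{3} = \frac{\left(O^{2} + O^{2}\right) + 664}{3} = \frac{2 O^{2} + 664}{3} = \frac{664 + 2 O^{2}}{3} = \frac{664}{3} + \frac{2 O^{2}}{3}$)
$\frac{141612}{x{\left(2570 \right)}} = \frac{141612}{\frac{664}{3} + \frac{2 \cdot 2570^{2}}{3}} = \frac{141612}{\frac{664}{3} + \frac{2}{3} \cdot 6604900} = \frac{141612}{\frac{664}{3} + \frac{13209800}{3}} = \frac{141612}{4403488} = 141612 \cdot \frac{1}{4403488} = \frac{35403}{1100872}$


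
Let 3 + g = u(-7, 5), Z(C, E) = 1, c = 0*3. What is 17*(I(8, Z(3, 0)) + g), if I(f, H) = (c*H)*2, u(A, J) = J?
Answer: 34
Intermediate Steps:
c = 0
I(f, H) = 0 (I(f, H) = (0*H)*2 = 0*2 = 0)
g = 2 (g = -3 + 5 = 2)
17*(I(8, Z(3, 0)) + g) = 17*(0 + 2) = 17*2 = 34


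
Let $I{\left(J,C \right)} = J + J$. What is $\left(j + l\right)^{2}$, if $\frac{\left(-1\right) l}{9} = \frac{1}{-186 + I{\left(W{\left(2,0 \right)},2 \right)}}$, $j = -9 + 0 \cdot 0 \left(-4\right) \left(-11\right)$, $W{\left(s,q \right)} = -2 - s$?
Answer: $\frac{3017169}{37636} \approx 80.167$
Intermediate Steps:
$I{\left(J,C \right)} = 2 J$
$j = -9$ ($j = -9 + 0 \left(-4\right) \left(-11\right) = -9 + 0 \left(-11\right) = -9 + 0 = -9$)
$l = \frac{9}{194}$ ($l = - \frac{9}{-186 + 2 \left(-2 - 2\right)} = - \frac{9}{-186 + 2 \left(-4\right)} = - \frac{9}{-186 - 8} = - \frac{9}{-194} = \left(-9\right) \left(- \frac{1}{194}\right) = \frac{9}{194} \approx 0.046392$)
$\left(j + l\right)^{2} = \left(-9 + \frac{9}{194}\right)^{2} = \left(- \frac{1737}{194}\right)^{2} = \frac{3017169}{37636}$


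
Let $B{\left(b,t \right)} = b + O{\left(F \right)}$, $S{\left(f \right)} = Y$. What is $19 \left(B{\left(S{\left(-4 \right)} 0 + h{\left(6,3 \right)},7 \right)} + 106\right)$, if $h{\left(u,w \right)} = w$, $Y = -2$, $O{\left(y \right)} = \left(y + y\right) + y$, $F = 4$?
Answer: $2299$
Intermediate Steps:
$O{\left(y \right)} = 3 y$ ($O{\left(y \right)} = 2 y + y = 3 y$)
$S{\left(f \right)} = -2$
$B{\left(b,t \right)} = 12 + b$ ($B{\left(b,t \right)} = b + 3 \cdot 4 = b + 12 = 12 + b$)
$19 \left(B{\left(S{\left(-4 \right)} 0 + h{\left(6,3 \right)},7 \right)} + 106\right) = 19 \left(\left(12 + \left(\left(-2\right) 0 + 3\right)\right) + 106\right) = 19 \left(\left(12 + \left(0 + 3\right)\right) + 106\right) = 19 \left(\left(12 + 3\right) + 106\right) = 19 \left(15 + 106\right) = 19 \cdot 121 = 2299$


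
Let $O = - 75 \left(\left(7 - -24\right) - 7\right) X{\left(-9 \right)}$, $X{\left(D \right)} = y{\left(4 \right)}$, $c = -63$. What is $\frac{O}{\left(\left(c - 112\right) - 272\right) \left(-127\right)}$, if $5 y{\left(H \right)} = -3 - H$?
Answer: $\frac{840}{18923} \approx 0.04439$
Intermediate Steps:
$y{\left(H \right)} = - \frac{3}{5} - \frac{H}{5}$ ($y{\left(H \right)} = \frac{-3 - H}{5} = - \frac{3}{5} - \frac{H}{5}$)
$X{\left(D \right)} = - \frac{7}{5}$ ($X{\left(D \right)} = - \frac{3}{5} - \frac{4}{5} = - \frac{7}{5}$)
$O = 2520$ ($O = - 75 \left(\left(7 - -24\right) - 7\right) \left(- \frac{7}{5}\right) = - 75 \left(\left(7 + 24\right) - 7\right) \left(- \frac{7}{5}\right) = - 75 \left(31 - 7\right) \left(- \frac{7}{5}\right) = \left(-75\right) 24 \left(- \frac{7}{5}\right) = \left(-1800\right) \left(- \frac{7}{5}\right) = 2520$)
$\frac{O}{\left(\left(c - 112\right) - 272\right) \left(-127\right)} = \frac{2520}{\left(\left(-63 - 112\right) - 272\right) \left(-127\right)} = \frac{2520}{\left(-175 - 272\right) \left(-127\right)} = \frac{2520}{\left(-447\right) \left(-127\right)} = \frac{2520}{56769} = 2520 \cdot \frac{1}{56769} = \frac{840}{18923}$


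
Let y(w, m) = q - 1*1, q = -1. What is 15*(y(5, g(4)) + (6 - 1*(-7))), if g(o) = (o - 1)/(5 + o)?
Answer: 165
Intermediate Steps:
g(o) = (-1 + o)/(5 + o)
y(w, m) = -2 (y(w, m) = -1 - 1*1 = -1 - 1 = -2)
15*(y(5, g(4)) + (6 - 1*(-7))) = 15*(-2 + (6 - 1*(-7))) = 15*(-2 + (6 + 7)) = 15*(-2 + 13) = 15*11 = 165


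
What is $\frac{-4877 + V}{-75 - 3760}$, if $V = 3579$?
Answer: $\frac{22}{65} \approx 0.33846$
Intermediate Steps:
$\frac{-4877 + V}{-75 - 3760} = \frac{-4877 + 3579}{-75 - 3760} = - \frac{1298}{-3835} = \left(-1298\right) \left(- \frac{1}{3835}\right) = \frac{22}{65}$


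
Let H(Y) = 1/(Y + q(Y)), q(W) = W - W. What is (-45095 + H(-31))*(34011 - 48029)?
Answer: 19596407028/31 ≈ 6.3214e+8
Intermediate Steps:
q(W) = 0
H(Y) = 1/Y (H(Y) = 1/(Y + 0) = 1/Y)
(-45095 + H(-31))*(34011 - 48029) = (-45095 + 1/(-31))*(34011 - 48029) = (-45095 - 1/31)*(-14018) = -1397946/31*(-14018) = 19596407028/31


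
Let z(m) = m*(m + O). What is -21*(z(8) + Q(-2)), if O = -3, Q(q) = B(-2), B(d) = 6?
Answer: -966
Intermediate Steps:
Q(q) = 6
z(m) = m*(-3 + m) (z(m) = m*(m - 3) = m*(-3 + m))
-21*(z(8) + Q(-2)) = -21*(8*(-3 + 8) + 6) = -21*(8*5 + 6) = -21*(40 + 6) = -21*46 = -966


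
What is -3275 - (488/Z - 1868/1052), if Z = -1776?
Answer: -191094433/58386 ≈ -3272.9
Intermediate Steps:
-3275 - (488/Z - 1868/1052) = -3275 - (488/(-1776) - 1868/1052) = -3275 - (488*(-1/1776) - 1868*1/1052) = -3275 - (-61/222 - 467/263) = -3275 - 1*(-119717/58386) = -3275 + 119717/58386 = -191094433/58386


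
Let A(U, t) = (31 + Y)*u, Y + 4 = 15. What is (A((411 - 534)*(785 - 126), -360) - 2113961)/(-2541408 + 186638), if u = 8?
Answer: 422725/470954 ≈ 0.89759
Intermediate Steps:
Y = 11 (Y = -4 + 15 = 11)
A(U, t) = 336 (A(U, t) = (31 + 11)*8 = 42*8 = 336)
(A((411 - 534)*(785 - 126), -360) - 2113961)/(-2541408 + 186638) = (336 - 2113961)/(-2541408 + 186638) = -2113625/(-2354770) = -2113625*(-1/2354770) = 422725/470954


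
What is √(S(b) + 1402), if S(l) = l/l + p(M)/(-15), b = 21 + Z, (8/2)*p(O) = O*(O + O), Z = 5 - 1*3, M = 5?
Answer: √50478/6 ≈ 37.445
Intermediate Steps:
Z = 2 (Z = 5 - 3 = 2)
p(O) = O²/2 (p(O) = (O*(O + O))/4 = (O*(2*O))/4 = (2*O²)/4 = O²/2)
b = 23 (b = 21 + 2 = 23)
S(l) = ⅙ (S(l) = l/l + ((½)*5²)/(-15) = 1 + ((½)*25)*(-1/15) = 1 + (25/2)*(-1/15) = 1 - ⅚ = ⅙)
√(S(b) + 1402) = √(⅙ + 1402) = √(8413/6) = √50478/6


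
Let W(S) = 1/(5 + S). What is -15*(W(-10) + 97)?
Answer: -1452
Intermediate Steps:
-15*(W(-10) + 97) = -15*(1/(5 - 10) + 97) = -15*(1/(-5) + 97) = -15*(-1/5 + 97) = -15*484/5 = -1452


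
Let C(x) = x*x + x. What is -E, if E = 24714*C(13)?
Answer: -4497948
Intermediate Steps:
C(x) = x + x**2 (C(x) = x**2 + x = x + x**2)
E = 4497948 (E = 24714*(13*(1 + 13)) = 24714*(13*14) = 24714*182 = 4497948)
-E = -1*4497948 = -4497948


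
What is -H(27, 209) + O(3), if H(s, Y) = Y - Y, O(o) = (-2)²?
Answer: 4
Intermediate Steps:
O(o) = 4
H(s, Y) = 0
-H(27, 209) + O(3) = -1*0 + 4 = 0 + 4 = 4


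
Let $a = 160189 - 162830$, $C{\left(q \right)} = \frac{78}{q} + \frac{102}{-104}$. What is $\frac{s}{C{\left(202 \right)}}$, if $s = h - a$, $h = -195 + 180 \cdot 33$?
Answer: $- \frac{44043272}{3123} \approx -14103.0$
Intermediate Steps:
$C{\left(q \right)} = - \frac{51}{52} + \frac{78}{q}$ ($C{\left(q \right)} = \frac{78}{q} + 102 \left(- \frac{1}{104}\right) = \frac{78}{q} - \frac{51}{52} = - \frac{51}{52} + \frac{78}{q}$)
$a = -2641$
$h = 5745$ ($h = -195 + 5940 = 5745$)
$s = 8386$ ($s = 5745 - -2641 = 5745 + 2641 = 8386$)
$\frac{s}{C{\left(202 \right)}} = \frac{8386}{- \frac{51}{52} + \frac{78}{202}} = \frac{8386}{- \frac{51}{52} + 78 \cdot \frac{1}{202}} = \frac{8386}{- \frac{51}{52} + \frac{39}{101}} = \frac{8386}{- \frac{3123}{5252}} = 8386 \left(- \frac{5252}{3123}\right) = - \frac{44043272}{3123}$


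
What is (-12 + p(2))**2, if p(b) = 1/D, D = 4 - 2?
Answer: 529/4 ≈ 132.25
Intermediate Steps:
D = 2
p(b) = 1/2
(-12 + p(2))**2 = (-12 + 1/2)**2 = (-23/2)**2 = 529/4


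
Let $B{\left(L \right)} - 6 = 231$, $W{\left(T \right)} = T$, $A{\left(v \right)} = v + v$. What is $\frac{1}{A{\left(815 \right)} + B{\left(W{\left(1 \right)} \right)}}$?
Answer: $\frac{1}{1867} \approx 0.00053562$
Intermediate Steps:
$A{\left(v \right)} = 2 v$
$B{\left(L \right)} = 237$ ($B{\left(L \right)} = 6 + 231 = 237$)
$\frac{1}{A{\left(815 \right)} + B{\left(W{\left(1 \right)} \right)}} = \frac{1}{2 \cdot 815 + 237} = \frac{1}{1630 + 237} = \frac{1}{1867}$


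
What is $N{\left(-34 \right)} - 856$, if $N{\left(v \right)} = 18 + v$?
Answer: $-872$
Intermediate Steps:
$N{\left(-34 \right)} - 856 = \left(18 - 34\right) - 856 = -16 - 856 = -872$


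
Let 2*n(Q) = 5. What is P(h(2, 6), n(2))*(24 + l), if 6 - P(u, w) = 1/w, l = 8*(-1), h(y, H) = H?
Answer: 448/5 ≈ 89.600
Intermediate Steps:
n(Q) = 5/2 (n(Q) = (½)*5 = 5/2)
l = -8
P(u, w) = 6 - 1/w
P(h(2, 6), n(2))*(24 + l) = (6 - 1/5/2)*(24 - 8) = (6 - 1*⅖)*16 = (6 - ⅖)*16 = (28/5)*16 = 448/5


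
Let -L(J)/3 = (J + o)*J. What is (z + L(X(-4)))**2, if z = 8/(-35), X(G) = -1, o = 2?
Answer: 9409/1225 ≈ 7.6808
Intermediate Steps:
L(J) = -3*J*(2 + J) (L(J) = -3*(J + 2)*J = -3*(2 + J)*J = -3*J*(2 + J))
z = -8/35 (z = 8*(-1/35) = -8/35 ≈ -0.22857)
(z + L(X(-4)))**2 = (-8/35 - 3*(-1)*(2 - 1))**2 = (-8/35 - 3*(-1)*1)**2 = (-8/35 + 3)**2 = (97/35)**2 = 9409/1225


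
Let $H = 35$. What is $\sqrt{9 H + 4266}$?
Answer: $3 \sqrt{509} \approx 67.683$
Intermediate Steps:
$\sqrt{9 H + 4266} = \sqrt{9 \cdot 35 + 4266} = \sqrt{315 + 4266} = \sqrt{4581} = 3 \sqrt{509}$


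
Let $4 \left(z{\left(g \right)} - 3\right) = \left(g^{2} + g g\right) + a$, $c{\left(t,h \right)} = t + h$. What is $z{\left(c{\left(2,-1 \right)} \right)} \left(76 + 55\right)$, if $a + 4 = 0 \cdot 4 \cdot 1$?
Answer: $\frac{655}{2} \approx 327.5$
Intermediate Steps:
$a = -4$ ($a = -4 + 0 \cdot 4 \cdot 1 = -4 + 0 \cdot 1 = -4 + 0 = -4$)
$c{\left(t,h \right)} = h + t$
$z{\left(g \right)} = 2 + \frac{g^{2}}{2}$ ($z{\left(g \right)} = 3 + \frac{\left(g^{2} + g g\right) - 4}{4} = 3 + \frac{\left(g^{2} + g^{2}\right) - 4}{4} = 3 + \frac{2 g^{2} - 4}{4} = 3 + \frac{-4 + 2 g^{2}}{4} = 3 + \left(-1 + \frac{g^{2}}{2}\right) = 2 + \frac{g^{2}}{2}$)
$z{\left(c{\left(2,-1 \right)} \right)} \left(76 + 55\right) = \left(2 + \frac{\left(-1 + 2\right)^{2}}{2}\right) \left(76 + 55\right) = \left(2 + \frac{1^{2}}{2}\right) 131 = \left(2 + \frac{1}{2} \cdot 1\right) 131 = \left(2 + \frac{1}{2}\right) 131 = \frac{5}{2} \cdot 131 = \frac{655}{2}$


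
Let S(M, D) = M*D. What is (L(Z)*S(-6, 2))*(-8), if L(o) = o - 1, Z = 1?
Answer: 0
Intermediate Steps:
L(o) = -1 + o
S(M, D) = D*M
(L(Z)*S(-6, 2))*(-8) = ((-1 + 1)*(2*(-6)))*(-8) = (0*(-12))*(-8) = 0*(-8) = 0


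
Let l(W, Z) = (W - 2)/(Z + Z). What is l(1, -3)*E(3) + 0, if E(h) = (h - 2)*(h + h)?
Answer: 1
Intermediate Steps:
l(W, Z) = (-2 + W)/(2*Z) (l(W, Z) = (-2 + W)/((2*Z)) = (-2 + W)*(1/(2*Z)) = (-2 + W)/(2*Z))
E(h) = 2*h*(-2 + h) (E(h) = (-2 + h)*(2*h) = 2*h*(-2 + h))
l(1, -3)*E(3) + 0 = ((½)*(-2 + 1)/(-3))*(2*3*(-2 + 3)) + 0 = ((½)*(-⅓)*(-1))*(2*3*1) + 0 = (⅙)*6 + 0 = 1 + 0 = 1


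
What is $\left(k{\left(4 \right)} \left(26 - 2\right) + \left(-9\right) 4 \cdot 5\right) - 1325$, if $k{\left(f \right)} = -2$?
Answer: $-1553$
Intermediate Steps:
$\left(k{\left(4 \right)} \left(26 - 2\right) + \left(-9\right) 4 \cdot 5\right) - 1325 = \left(- 2 \left(26 - 2\right) + \left(-9\right) 4 \cdot 5\right) - 1325 = \left(\left(-2\right) 24 - 180\right) - 1325 = \left(-48 - 180\right) - 1325 = -228 - 1325 = -1553$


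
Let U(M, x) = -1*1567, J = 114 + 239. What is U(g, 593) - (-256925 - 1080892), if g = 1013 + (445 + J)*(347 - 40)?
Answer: 1336250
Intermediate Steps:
J = 353
g = 245999 (g = 1013 + (445 + 353)*(347 - 40) = 1013 + 798*307 = 1013 + 244986 = 245999)
U(M, x) = -1567
U(g, 593) - (-256925 - 1080892) = -1567 - (-256925 - 1080892) = -1567 - 1*(-1337817) = -1567 + 1337817 = 1336250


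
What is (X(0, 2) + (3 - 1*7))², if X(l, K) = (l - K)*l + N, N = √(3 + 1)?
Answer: 4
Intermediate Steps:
N = 2 (N = √4 = 2)
X(l, K) = 2 + l*(l - K) (X(l, K) = (l - K)*l + 2 = l*(l - K) + 2 = 2 + l*(l - K))
(X(0, 2) + (3 - 1*7))² = ((2 + 0² - 1*2*0) + (3 - 1*7))² = ((2 + 0 + 0) + (3 - 7))² = (2 - 4)² = (-2)² = 4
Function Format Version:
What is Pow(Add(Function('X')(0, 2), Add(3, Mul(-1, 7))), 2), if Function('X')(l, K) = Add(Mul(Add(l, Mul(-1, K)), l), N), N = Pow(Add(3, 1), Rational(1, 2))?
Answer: 4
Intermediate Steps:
N = 2 (N = Pow(4, Rational(1, 2)) = 2)
Function('X')(l, K) = Add(2, Mul(l, Add(l, Mul(-1, K)))) (Function('X')(l, K) = Add(Mul(Add(l, Mul(-1, K)), l), 2) = Add(Mul(l, Add(l, Mul(-1, K))), 2) = Add(2, Mul(l, Add(l, Mul(-1, K)))))
Pow(Add(Function('X')(0, 2), Add(3, Mul(-1, 7))), 2) = Pow(Add(Add(2, Pow(0, 2), Mul(-1, 2, 0)), Add(3, Mul(-1, 7))), 2) = Pow(Add(Add(2, 0, 0), Add(3, -7)), 2) = Pow(Add(2, -4), 2) = Pow(-2, 2) = 4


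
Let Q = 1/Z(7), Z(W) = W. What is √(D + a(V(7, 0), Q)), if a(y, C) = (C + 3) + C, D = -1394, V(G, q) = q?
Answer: I*√68145/7 ≈ 37.292*I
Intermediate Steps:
Q = ⅐ (Q = 1/7 = ⅐ ≈ 0.14286)
a(y, C) = 3 + 2*C (a(y, C) = (3 + C) + C = 3 + 2*C)
√(D + a(V(7, 0), Q)) = √(-1394 + (3 + 2*(⅐))) = √(-1394 + (3 + 2/7)) = √(-1394 + 23/7) = √(-9735/7) = I*√68145/7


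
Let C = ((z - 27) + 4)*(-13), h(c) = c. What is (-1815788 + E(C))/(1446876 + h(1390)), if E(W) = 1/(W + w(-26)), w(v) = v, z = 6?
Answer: -354078659/282411870 ≈ -1.2538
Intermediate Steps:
C = 221 (C = ((6 - 27) + 4)*(-13) = (-21 + 4)*(-13) = -17*(-13) = 221)
E(W) = 1/(-26 + W) (E(W) = 1/(W - 26) = 1/(-26 + W))
(-1815788 + E(C))/(1446876 + h(1390)) = (-1815788 + 1/(-26 + 221))/(1446876 + 1390) = (-1815788 + 1/195)/1448266 = (-1815788 + 1/195)*(1/1448266) = -354078659/195*1/1448266 = -354078659/282411870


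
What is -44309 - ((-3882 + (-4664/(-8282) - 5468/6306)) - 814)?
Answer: -517206057551/13056573 ≈ -39613.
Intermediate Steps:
-44309 - ((-3882 + (-4664/(-8282) - 5468/6306)) - 814) = -44309 - ((-3882 + (-4664*(-1/8282) - 5468*1/6306)) - 814) = -44309 - ((-3882 + (2332/4141 - 2734/3153)) - 814) = -44309 - ((-3882 - 3968698/13056573) - 814) = -44309 - (-50689585084/13056573 - 814) = -44309 - 1*(-61317635506/13056573) = -44309 + 61317635506/13056573 = -517206057551/13056573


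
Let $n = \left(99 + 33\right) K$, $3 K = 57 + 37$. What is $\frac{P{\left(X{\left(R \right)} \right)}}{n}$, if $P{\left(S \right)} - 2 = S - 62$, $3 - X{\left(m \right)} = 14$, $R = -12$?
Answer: $- \frac{71}{4136} \approx -0.017166$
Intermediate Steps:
$X{\left(m \right)} = -11$ ($X{\left(m \right)} = 3 - 14 = -11$)
$K = \frac{94}{3}$ ($K = \frac{57 + 37}{3} = \frac{1}{3} \cdot 94 = \frac{94}{3} \approx 31.333$)
$P{\left(S \right)} = -60 + S$ ($P{\left(S \right)} = 2 + \left(S - 62\right) = 2 + \left(-62 + S\right) = -60 + S$)
$n = 4136$ ($n = \left(99 + 33\right) \frac{94}{3} = 132 \cdot \frac{94}{3} = 4136$)
$\frac{P{\left(X{\left(R \right)} \right)}}{n} = \frac{-60 - 11}{4136} = \left(-71\right) \frac{1}{4136} = - \frac{71}{4136}$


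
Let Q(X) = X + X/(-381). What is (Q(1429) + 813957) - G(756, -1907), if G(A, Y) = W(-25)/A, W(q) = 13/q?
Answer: 1957162014751/2400300 ≈ 8.1538e+5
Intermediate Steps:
Q(X) = 380*X/381 (Q(X) = X + X*(-1/381) = X - X/381 = 380*X/381)
G(A, Y) = -13/(25*A) (G(A, Y) = (13/(-25))/A = (13*(-1/25))/A = -13/(25*A))
(Q(1429) + 813957) - G(756, -1907) = ((380/381)*1429 + 813957) - (-13)/(25*756) = (543020/381 + 813957) - (-13)/(25*756) = 310660637/381 - 1*(-13/18900) = 310660637/381 + 13/18900 = 1957162014751/2400300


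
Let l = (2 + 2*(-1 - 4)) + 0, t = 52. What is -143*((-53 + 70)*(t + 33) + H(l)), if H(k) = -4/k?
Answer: -413413/2 ≈ -2.0671e+5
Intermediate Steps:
l = -8 (l = (2 + 2*(-5)) + 0 = (2 - 10) + 0 = -8 + 0 = -8)
-143*((-53 + 70)*(t + 33) + H(l)) = -143*((-53 + 70)*(52 + 33) - 4/(-8)) = -143*(17*85 - 4*(-⅛)) = -143*(1445 + ½) = -143*2891/2 = -413413/2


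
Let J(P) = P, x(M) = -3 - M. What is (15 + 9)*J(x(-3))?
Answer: 0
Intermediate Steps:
(15 + 9)*J(x(-3)) = (15 + 9)*(-3 - 1*(-3)) = 24*(-3 + 3) = 24*0 = 0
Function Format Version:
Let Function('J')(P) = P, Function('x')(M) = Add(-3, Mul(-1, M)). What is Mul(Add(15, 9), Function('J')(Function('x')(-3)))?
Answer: 0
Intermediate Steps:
Mul(Add(15, 9), Function('J')(Function('x')(-3))) = Mul(Add(15, 9), Add(-3, Mul(-1, -3))) = Mul(24, Add(-3, 3)) = Mul(24, 0) = 0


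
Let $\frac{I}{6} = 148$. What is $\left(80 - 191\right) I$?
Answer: $-98568$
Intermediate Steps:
$I = 888$ ($I = 6 \cdot 148 = 888$)
$\left(80 - 191\right) I = \left(80 - 191\right) 888 = \left(-111\right) 888 = -98568$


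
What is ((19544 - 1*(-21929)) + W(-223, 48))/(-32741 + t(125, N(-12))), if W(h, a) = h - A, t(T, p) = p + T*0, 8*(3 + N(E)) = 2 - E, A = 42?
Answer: -164832/130969 ≈ -1.2586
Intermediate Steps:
N(E) = -11/4 - E/8 (N(E) = -3 + (2 - E)/8 = -3 + (1/4 - E/8) = -11/4 - E/8)
t(T, p) = p (t(T, p) = p + 0 = p)
W(h, a) = -42 + h (W(h, a) = h - 1*42 = h - 42 = -42 + h)
((19544 - 1*(-21929)) + W(-223, 48))/(-32741 + t(125, N(-12))) = ((19544 - 1*(-21929)) + (-42 - 223))/(-32741 + (-11/4 - 1/8*(-12))) = ((19544 + 21929) - 265)/(-32741 + (-11/4 + 3/2)) = (41473 - 265)/(-32741 - 5/4) = 41208/(-130969/4) = 41208*(-4/130969) = -164832/130969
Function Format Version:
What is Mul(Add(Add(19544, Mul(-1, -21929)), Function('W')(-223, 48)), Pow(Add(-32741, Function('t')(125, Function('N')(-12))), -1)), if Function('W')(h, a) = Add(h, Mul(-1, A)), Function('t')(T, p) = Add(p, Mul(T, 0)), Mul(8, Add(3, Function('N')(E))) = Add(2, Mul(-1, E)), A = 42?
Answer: Rational(-164832, 130969) ≈ -1.2586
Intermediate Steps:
Function('N')(E) = Add(Rational(-11, 4), Mul(Rational(-1, 8), E)) (Function('N')(E) = Add(-3, Mul(Rational(1, 8), Add(2, Mul(-1, E)))) = Add(-3, Add(Rational(1, 4), Mul(Rational(-1, 8), E))) = Add(Rational(-11, 4), Mul(Rational(-1, 8), E)))
Function('t')(T, p) = p (Function('t')(T, p) = Add(p, 0) = p)
Function('W')(h, a) = Add(-42, h) (Function('W')(h, a) = Add(h, Mul(-1, 42)) = Add(h, -42) = Add(-42, h))
Mul(Add(Add(19544, Mul(-1, -21929)), Function('W')(-223, 48)), Pow(Add(-32741, Function('t')(125, Function('N')(-12))), -1)) = Mul(Add(Add(19544, Mul(-1, -21929)), Add(-42, -223)), Pow(Add(-32741, Add(Rational(-11, 4), Mul(Rational(-1, 8), -12))), -1)) = Mul(Add(Add(19544, 21929), -265), Pow(Add(-32741, Add(Rational(-11, 4), Rational(3, 2))), -1)) = Mul(Add(41473, -265), Pow(Add(-32741, Rational(-5, 4)), -1)) = Mul(41208, Pow(Rational(-130969, 4), -1)) = Mul(41208, Rational(-4, 130969)) = Rational(-164832, 130969)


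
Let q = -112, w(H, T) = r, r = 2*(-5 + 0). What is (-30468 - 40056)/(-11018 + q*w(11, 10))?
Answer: 35262/4949 ≈ 7.1251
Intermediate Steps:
r = -10 (r = 2*(-5) = -10)
w(H, T) = -10
(-30468 - 40056)/(-11018 + q*w(11, 10)) = (-30468 - 40056)/(-11018 - 112*(-10)) = -70524/(-11018 + 1120) = -70524/(-9898) = -70524*(-1/9898) = 35262/4949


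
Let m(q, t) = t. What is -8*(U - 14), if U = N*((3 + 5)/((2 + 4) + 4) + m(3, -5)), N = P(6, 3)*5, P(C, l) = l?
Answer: 616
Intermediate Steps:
N = 15 (N = 3*5 = 15)
U = -63 (U = 15*((3 + 5)/((2 + 4) + 4) - 5) = 15*(8/(6 + 4) - 5) = 15*(8/10 - 5) = 15*(8*(⅒) - 5) = 15*(⅘ - 5) = 15*(-21/5) = -63)
-8*(U - 14) = -8*(-63 - 14) = -8*(-77) = 616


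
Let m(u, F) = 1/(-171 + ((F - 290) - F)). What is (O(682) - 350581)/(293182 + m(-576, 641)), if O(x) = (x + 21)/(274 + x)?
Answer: -154506331913/129209997356 ≈ -1.1958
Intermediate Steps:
m(u, F) = -1/461 (m(u, F) = 1/(-171 + ((-290 + F) - F)) = 1/(-171 - 290) = 1/(-461) = -1/461)
O(x) = (21 + x)/(274 + x)
(O(682) - 350581)/(293182 + m(-576, 641)) = ((21 + 682)/(274 + 682) - 350581)/(293182 - 1/461) = (703/956 - 350581)/(135156901/461) = ((1/956)*703 - 350581)*(461/135156901) = (703/956 - 350581)*(461/135156901) = -335154733/956*461/135156901 = -154506331913/129209997356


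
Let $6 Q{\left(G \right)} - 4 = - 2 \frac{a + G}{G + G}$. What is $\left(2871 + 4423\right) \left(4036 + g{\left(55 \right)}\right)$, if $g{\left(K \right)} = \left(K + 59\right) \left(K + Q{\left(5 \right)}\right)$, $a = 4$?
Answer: $\frac{377384266}{5} \approx 7.5477 \cdot 10^{7}$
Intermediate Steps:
$Q{\left(G \right)} = \frac{2}{3} - \frac{4 + G}{6 G}$ ($Q{\left(G \right)} = \frac{2}{3} + \frac{\left(-2\right) \frac{4 + G}{G + G}}{6} = \frac{2}{3} + \frac{\left(-2\right) \frac{4 + G}{2 G}}{6} = \frac{2}{3} + \frac{\left(-1\right) \frac{1}{G} \left(4 + G\right)}{6} = \frac{2}{3} - \frac{4 + G}{6 G}$)
$g{\left(K \right)} = \left(59 + K\right) \left(\frac{11}{30} + K\right)$ ($g{\left(K \right)} = \left(K + 59\right) \left(K + \frac{-4 + 3 \cdot 5}{6 \cdot 5}\right) = \left(59 + K\right) \left(K + \frac{1}{6} \cdot \frac{1}{5} \left(-4 + 15\right)\right) = \left(59 + K\right) \left(K + \frac{1}{6} \cdot \frac{1}{5} \cdot 11\right) = \left(59 + K\right) \left(K + \frac{11}{30}\right) = \left(59 + K\right) \left(\frac{11}{30} + K\right)$)
$\left(2871 + 4423\right) \left(4036 + g{\left(55 \right)}\right) = \left(2871 + 4423\right) \left(4036 + \left(\frac{649}{30} + 55^{2} + \frac{1781}{30} \cdot 55\right)\right) = 7294 \left(4036 + \left(\frac{649}{30} + 3025 + \frac{19591}{6}\right)\right) = 7294 \left(4036 + \frac{31559}{5}\right) = 7294 \cdot \frac{51739}{5} = \frac{377384266}{5}$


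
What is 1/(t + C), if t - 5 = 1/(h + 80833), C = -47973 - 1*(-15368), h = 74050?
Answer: -154883/5049185799 ≈ -3.0675e-5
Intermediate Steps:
C = -32605 (C = -47973 + 15368 = -32605)
t = 774416/154883 (t = 5 + 1/(74050 + 80833) = 5 + 1/154883 = 774416/154883 ≈ 5.0000)
1/(t + C) = 1/(774416/154883 - 32605) = 1/(-5049185799/154883) = -154883/5049185799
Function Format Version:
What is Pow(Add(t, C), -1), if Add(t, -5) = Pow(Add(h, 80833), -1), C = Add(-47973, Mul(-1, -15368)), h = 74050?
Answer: Rational(-154883, 5049185799) ≈ -3.0675e-5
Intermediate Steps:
C = -32605 (C = Add(-47973, 15368) = -32605)
t = Rational(774416, 154883) (t = Add(5, Pow(Add(74050, 80833), -1)) = Add(5, Pow(154883, -1)) = Add(5, Rational(1, 154883)) = Rational(774416, 154883) ≈ 5.0000)
Pow(Add(t, C), -1) = Pow(Add(Rational(774416, 154883), -32605), -1) = Pow(Rational(-5049185799, 154883), -1) = Rational(-154883, 5049185799)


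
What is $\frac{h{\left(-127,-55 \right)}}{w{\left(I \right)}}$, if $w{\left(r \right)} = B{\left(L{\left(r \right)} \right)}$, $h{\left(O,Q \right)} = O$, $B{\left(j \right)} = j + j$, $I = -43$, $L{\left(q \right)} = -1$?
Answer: $\frac{127}{2} \approx 63.5$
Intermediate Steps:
$B{\left(j \right)} = 2 j$
$w{\left(r \right)} = -2$ ($w{\left(r \right)} = 2 \left(-1\right) = -2$)
$\frac{h{\left(-127,-55 \right)}}{w{\left(I \right)}} = - \frac{127}{-2} = \left(-127\right) \left(- \frac{1}{2}\right) = \frac{127}{2}$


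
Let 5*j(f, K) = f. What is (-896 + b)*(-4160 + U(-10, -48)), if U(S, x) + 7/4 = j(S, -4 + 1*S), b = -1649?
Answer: 42386975/4 ≈ 1.0597e+7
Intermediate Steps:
j(f, K) = f/5
U(S, x) = -7/4 + S/5
(-896 + b)*(-4160 + U(-10, -48)) = (-896 - 1649)*(-4160 + (-7/4 + (⅕)*(-10))) = -2545*(-4160 + (-7/4 - 2)) = -2545*(-4160 - 15/4) = -2545*(-16655/4) = 42386975/4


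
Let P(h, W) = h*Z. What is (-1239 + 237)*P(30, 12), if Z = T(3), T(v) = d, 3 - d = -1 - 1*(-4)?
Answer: 0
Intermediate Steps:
d = 0 (d = 3 - (-1 - 1*(-4)) = 3 - (-1 + 4) = 3 - 1*3 = 3 - 3 = 0)
T(v) = 0
Z = 0
P(h, W) = 0 (P(h, W) = h*0 = 0)
(-1239 + 237)*P(30, 12) = (-1239 + 237)*0 = -1002*0 = 0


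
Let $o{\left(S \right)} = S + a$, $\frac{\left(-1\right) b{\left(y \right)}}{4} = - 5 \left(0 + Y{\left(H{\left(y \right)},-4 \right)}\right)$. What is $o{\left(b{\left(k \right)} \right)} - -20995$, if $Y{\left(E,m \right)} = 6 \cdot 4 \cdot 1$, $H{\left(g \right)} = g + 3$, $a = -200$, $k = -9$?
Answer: $21275$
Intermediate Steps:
$H{\left(g \right)} = 3 + g$
$Y{\left(E,m \right)} = 24$ ($Y{\left(E,m \right)} = 24 \cdot 1 = 24$)
$b{\left(y \right)} = 480$ ($b{\left(y \right)} = - 4 \left(- 5 \left(0 + 24\right)\right) = - 4 \left(\left(-5\right) 24\right) = \left(-4\right) \left(-120\right) = 480$)
$o{\left(S \right)} = -200 + S$ ($o{\left(S \right)} = S - 200 = -200 + S$)
$o{\left(b{\left(k \right)} \right)} - -20995 = \left(-200 + 480\right) - -20995 = 280 + 20995 = 21275$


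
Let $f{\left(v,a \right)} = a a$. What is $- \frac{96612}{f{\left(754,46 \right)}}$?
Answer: $- \frac{24153}{529} \approx -45.658$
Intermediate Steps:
$f{\left(v,a \right)} = a^{2}$
$- \frac{96612}{f{\left(754,46 \right)}} = - \frac{96612}{46^{2}} = - \frac{96612}{2116} = \left(-96612\right) \frac{1}{2116} = - \frac{24153}{529}$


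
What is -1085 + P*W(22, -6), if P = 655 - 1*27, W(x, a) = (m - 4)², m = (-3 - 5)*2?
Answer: 250115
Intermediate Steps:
m = -16 (m = -8*2 = -16)
W(x, a) = 400 (W(x, a) = (-16 - 4)² = (-20)² = 400)
P = 628 (P = 655 - 27 = 628)
-1085 + P*W(22, -6) = -1085 + 628*400 = -1085 + 251200 = 250115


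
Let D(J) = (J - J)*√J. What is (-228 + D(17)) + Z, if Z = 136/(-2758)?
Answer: -314480/1379 ≈ -228.05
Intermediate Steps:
D(J) = 0 (D(J) = 0*√J = 0)
Z = -68/1379 (Z = 136*(-1/2758) = -68/1379 ≈ -0.049311)
(-228 + D(17)) + Z = (-228 + 0) - 68/1379 = -228 - 68/1379 = -314480/1379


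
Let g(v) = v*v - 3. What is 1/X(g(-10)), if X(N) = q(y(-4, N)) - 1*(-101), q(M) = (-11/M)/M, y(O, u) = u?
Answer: 9409/950298 ≈ 0.0099011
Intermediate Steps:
g(v) = -3 + v² (g(v) = v² - 3 = -3 + v²)
q(M) = -11/M²
X(N) = 101 - 11/N² (X(N) = -11/N² - 1*(-101) = -11/N² + 101 = 101 - 11/N²)
1/X(g(-10)) = 1/(101 - 11/(-3 + (-10)²)²) = 1/(101 - 11/(-3 + 100)²) = 1/(101 - 11/97²) = 1/(101 - 11*1/9409) = 1/(101 - 11/9409) = 1/(950298/9409) = 9409/950298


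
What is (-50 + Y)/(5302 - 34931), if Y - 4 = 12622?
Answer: -12576/29629 ≈ -0.42445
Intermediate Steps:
Y = 12626 (Y = 4 + 12622 = 12626)
(-50 + Y)/(5302 - 34931) = (-50 + 12626)/(5302 - 34931) = 12576/(-29629) = 12576*(-1/29629) = -12576/29629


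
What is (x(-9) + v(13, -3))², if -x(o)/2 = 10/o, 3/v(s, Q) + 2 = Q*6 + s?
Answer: 12769/3969 ≈ 3.2172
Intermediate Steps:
v(s, Q) = 3/(-2 + s + 6*Q) (v(s, Q) = 3/(-2 + (Q*6 + s)) = 3/(-2 + (6*Q + s)) = 3/(-2 + (s + 6*Q)) = 3/(-2 + s + 6*Q))
x(o) = -20/o
(x(-9) + v(13, -3))² = (-20/(-9) + 3/(-2 + 13 + 6*(-3)))² = (-20*(-⅑) + 3/(-2 + 13 - 18))² = (20/9 + 3/(-7))² = (20/9 + 3*(-⅐))² = (20/9 - 3/7)² = (113/63)² = 12769/3969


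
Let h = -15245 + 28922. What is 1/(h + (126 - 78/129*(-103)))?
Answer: 43/596207 ≈ 7.2123e-5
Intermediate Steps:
h = 13677
1/(h + (126 - 78/129*(-103))) = 1/(13677 + (126 - 78/129*(-103))) = 1/(13677 + (126 - 78*1/129*(-103))) = 1/(13677 + (126 - 26/43*(-103))) = 1/(13677 + (126 + 2678/43)) = 1/(13677 + 8096/43) = 1/(596207/43) = 43/596207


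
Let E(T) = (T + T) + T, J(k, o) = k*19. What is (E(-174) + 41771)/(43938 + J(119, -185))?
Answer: 41249/46199 ≈ 0.89285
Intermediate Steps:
J(k, o) = 19*k
E(T) = 3*T (E(T) = 2*T + T = 3*T)
(E(-174) + 41771)/(43938 + J(119, -185)) = (3*(-174) + 41771)/(43938 + 19*119) = (-522 + 41771)/(43938 + 2261) = 41249/46199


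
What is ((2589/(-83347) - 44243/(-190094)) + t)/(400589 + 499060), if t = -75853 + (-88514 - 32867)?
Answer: -3124925875298657/14253826994819082 ≈ -0.21923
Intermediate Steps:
t = -197234 (t = -75853 - 121381 = -197234)
((2589/(-83347) - 44243/(-190094)) + t)/(400589 + 499060) = ((2589/(-83347) - 44243/(-190094)) - 197234)/(400589 + 499060) = ((2589*(-1/83347) - 44243*(-1/190094)) - 197234)/899649 = ((-2589/83347 + 44243/190094) - 197234)*(1/899649) = (3195367955/15843764618 - 197234)*(1/899649) = -3124925875298657/15843764618*1/899649 = -3124925875298657/14253826994819082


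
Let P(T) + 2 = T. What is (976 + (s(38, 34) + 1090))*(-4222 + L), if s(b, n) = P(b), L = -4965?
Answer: -19311074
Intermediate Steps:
P(T) = -2 + T
s(b, n) = -2 + b
(976 + (s(38, 34) + 1090))*(-4222 + L) = (976 + ((-2 + 38) + 1090))*(-4222 - 4965) = (976 + (36 + 1090))*(-9187) = (976 + 1126)*(-9187) = 2102*(-9187) = -19311074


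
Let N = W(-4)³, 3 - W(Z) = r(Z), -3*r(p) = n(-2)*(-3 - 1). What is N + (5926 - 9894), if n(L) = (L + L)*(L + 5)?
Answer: 2891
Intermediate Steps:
n(L) = 2*L*(5 + L) (n(L) = (2*L)*(5 + L) = 2*L*(5 + L))
r(p) = -16 (r(p) = -2*(-2)*(5 - 2)*(-3 - 1)/3 = -2*(-2)*3*(-4)/3 = -(-4)*(-4) = -⅓*48 = -16)
W(Z) = 19 (W(Z) = 3 - 1*(-16) = 3 + 16 = 19)
N = 6859 (N = 19³ = 6859)
N + (5926 - 9894) = 6859 + (5926 - 9894) = 6859 - 3968 = 2891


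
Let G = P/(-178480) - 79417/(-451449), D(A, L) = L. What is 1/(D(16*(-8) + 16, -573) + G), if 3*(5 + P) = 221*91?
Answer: -5035913595/2884881599948 ≈ -0.0017456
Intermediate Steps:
P = 20096/3 (P = -5 + (221*91)/3 = -5 + (⅓)*20111 = -5 + 20111/3 = 20096/3 ≈ 6698.7)
G = 696889987/5035913595 (G = (20096/3)/(-178480) - 79417/(-451449) = (20096/3)*(-1/178480) - 79417*(-1/451449) = -1256/33465 + 79417/451449 = 696889987/5035913595 ≈ 0.13838)
1/(D(16*(-8) + 16, -573) + G) = 1/(-573 + 696889987/5035913595) = 1/(-2884881599948/5035913595) = -5035913595/2884881599948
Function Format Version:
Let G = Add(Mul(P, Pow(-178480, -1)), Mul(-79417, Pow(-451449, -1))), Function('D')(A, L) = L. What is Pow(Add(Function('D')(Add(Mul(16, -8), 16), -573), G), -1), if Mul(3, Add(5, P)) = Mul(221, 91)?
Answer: Rational(-5035913595, 2884881599948) ≈ -0.0017456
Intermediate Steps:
P = Rational(20096, 3) (P = Add(-5, Mul(Rational(1, 3), Mul(221, 91))) = Add(-5, Mul(Rational(1, 3), 20111)) = Add(-5, Rational(20111, 3)) = Rational(20096, 3) ≈ 6698.7)
G = Rational(696889987, 5035913595) (G = Add(Mul(Rational(20096, 3), Pow(-178480, -1)), Mul(-79417, Pow(-451449, -1))) = Add(Mul(Rational(20096, 3), Rational(-1, 178480)), Mul(-79417, Rational(-1, 451449))) = Add(Rational(-1256, 33465), Rational(79417, 451449)) = Rational(696889987, 5035913595) ≈ 0.13838)
Pow(Add(Function('D')(Add(Mul(16, -8), 16), -573), G), -1) = Pow(Add(-573, Rational(696889987, 5035913595)), -1) = Pow(Rational(-2884881599948, 5035913595), -1) = Rational(-5035913595, 2884881599948)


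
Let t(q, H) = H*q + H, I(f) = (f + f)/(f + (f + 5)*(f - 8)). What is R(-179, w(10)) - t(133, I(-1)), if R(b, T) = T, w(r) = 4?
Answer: -120/37 ≈ -3.2432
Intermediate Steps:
I(f) = 2*f/(f + (-8 + f)*(5 + f)) (I(f) = (2*f)/(f + (5 + f)*(-8 + f)) = (2*f)/(f + (-8 + f)*(5 + f)) = 2*f/(f + (-8 + f)*(5 + f)))
t(q, H) = H + H*q
R(-179, w(10)) - t(133, I(-1)) = 4 - 2*(-1)/(-40 + (-1)² - 2*(-1))*(1 + 133) = 4 - 2*(-1)/(-40 + 1 + 2)*134 = 4 - 2*(-1)/(-37)*134 = 4 - 2*(-1)*(-1/37)*134 = 4 - 2*134/37 = 4 - 1*268/37 = 4 - 268/37 = -120/37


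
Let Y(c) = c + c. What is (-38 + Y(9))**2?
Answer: 400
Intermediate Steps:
Y(c) = 2*c
(-38 + Y(9))**2 = (-38 + 2*9)**2 = (-38 + 18)**2 = (-20)**2 = 400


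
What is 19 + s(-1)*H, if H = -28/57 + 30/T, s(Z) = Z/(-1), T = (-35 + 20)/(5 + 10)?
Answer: -655/57 ≈ -11.491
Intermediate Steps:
T = -1 (T = -15/15 = -15*1/15 = -1)
s(Z) = -Z (s(Z) = Z*(-1) = -Z)
H = -1738/57 (H = -28/57 + 30/(-1) = -28*1/57 + 30*(-1) = -28/57 - 30 = -1738/57 ≈ -30.491)
19 + s(-1)*H = 19 - 1*(-1)*(-1738/57) = 19 + 1*(-1738/57) = 19 - 1738/57 = -655/57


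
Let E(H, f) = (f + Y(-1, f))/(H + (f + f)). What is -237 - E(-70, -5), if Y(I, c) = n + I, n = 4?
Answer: -9481/40 ≈ -237.02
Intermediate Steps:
Y(I, c) = 4 + I
E(H, f) = (3 + f)/(H + 2*f) (E(H, f) = (f + (4 - 1))/(H + (f + f)) = (f + 3)/(H + 2*f) = (3 + f)/(H + 2*f))
-237 - E(-70, -5) = -237 - (3 - 5)/(-70 + 2*(-5)) = -237 - (-2)/(-70 - 10) = -237 - (-2)/(-80) = -237 - (-1)*(-2)/80 = -237 - 1*1/40 = -237 - 1/40 = -9481/40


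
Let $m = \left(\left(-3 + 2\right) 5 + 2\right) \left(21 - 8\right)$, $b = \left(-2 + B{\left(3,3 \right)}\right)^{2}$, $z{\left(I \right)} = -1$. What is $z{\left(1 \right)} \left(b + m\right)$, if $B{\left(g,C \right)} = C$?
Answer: $38$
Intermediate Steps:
$b = 1$ ($b = \left(-2 + 3\right)^{2} = 1^{2} = 1$)
$m = -39$ ($m = \left(\left(-1\right) 5 + 2\right) 13 = \left(-5 + 2\right) 13 = \left(-3\right) 13 = -39$)
$z{\left(1 \right)} \left(b + m\right) = - (1 - 39) = \left(-1\right) \left(-38\right) = 38$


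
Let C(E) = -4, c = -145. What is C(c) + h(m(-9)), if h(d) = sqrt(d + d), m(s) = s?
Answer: -4 + 3*I*sqrt(2) ≈ -4.0 + 4.2426*I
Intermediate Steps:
h(d) = sqrt(2)*sqrt(d) (h(d) = sqrt(2*d) = sqrt(2)*sqrt(d))
C(c) + h(m(-9)) = -4 + sqrt(2)*sqrt(-9) = -4 + sqrt(2)*(3*I) = -4 + 3*I*sqrt(2)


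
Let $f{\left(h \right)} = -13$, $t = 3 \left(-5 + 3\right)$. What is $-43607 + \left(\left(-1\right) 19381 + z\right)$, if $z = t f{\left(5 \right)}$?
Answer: $-62910$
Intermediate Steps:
$t = -6$ ($t = 3 \left(-2\right) = -6$)
$z = 78$ ($z = \left(-6\right) \left(-13\right) = 78$)
$-43607 + \left(\left(-1\right) 19381 + z\right) = -43607 + \left(\left(-1\right) 19381 + 78\right) = -43607 + \left(-19381 + 78\right) = -43607 - 19303 = -62910$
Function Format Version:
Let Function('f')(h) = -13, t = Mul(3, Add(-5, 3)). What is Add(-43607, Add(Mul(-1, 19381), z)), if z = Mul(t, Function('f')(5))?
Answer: -62910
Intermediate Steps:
t = -6 (t = Mul(3, -2) = -6)
z = 78 (z = Mul(-6, -13) = 78)
Add(-43607, Add(Mul(-1, 19381), z)) = Add(-43607, Add(Mul(-1, 19381), 78)) = Add(-43607, Add(-19381, 78)) = Add(-43607, -19303) = -62910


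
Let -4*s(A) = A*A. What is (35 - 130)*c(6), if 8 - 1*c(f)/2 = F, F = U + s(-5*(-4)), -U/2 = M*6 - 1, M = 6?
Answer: -33820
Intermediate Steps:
s(A) = -A²/4 (s(A) = -A*A/4 = -A²/4)
U = -70 (U = -2*(6*6 - 1) = -2*(36 - 1) = -2*35 = -70)
F = -170 (F = -70 - (-5*(-4))²/4 = -70 - ¼*20² = -70 - ¼*400 = -70 - 100 = -170)
c(f) = 356 (c(f) = 16 - 2*(-170) = 16 + 340 = 356)
(35 - 130)*c(6) = (35 - 130)*356 = -95*356 = -33820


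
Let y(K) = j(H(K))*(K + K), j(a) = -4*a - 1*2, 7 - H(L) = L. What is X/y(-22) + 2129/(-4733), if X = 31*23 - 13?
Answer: -1935167/6143434 ≈ -0.31500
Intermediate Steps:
H(L) = 7 - L
j(a) = -2 - 4*a (j(a) = -4*a - 2 = -2 - 4*a)
y(K) = 2*K*(-30 + 4*K) (y(K) = (-2 - 4*(7 - K))*(K + K) = (-2 + (-28 + 4*K))*(2*K) = (-30 + 4*K)*(2*K) = 2*K*(-30 + 4*K))
X = 700 (X = 713 - 13 = 700)
X/y(-22) + 2129/(-4733) = 700/((4*(-22)*(-15 + 2*(-22)))) + 2129/(-4733) = 700/((4*(-22)*(-15 - 44))) + 2129*(-1/4733) = 700/((4*(-22)*(-59))) - 2129/4733 = 700/5192 - 2129/4733 = 700*(1/5192) - 2129/4733 = 175/1298 - 2129/4733 = -1935167/6143434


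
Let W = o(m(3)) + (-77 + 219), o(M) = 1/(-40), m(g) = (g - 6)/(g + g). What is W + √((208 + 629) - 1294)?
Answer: 5679/40 + I*√457 ≈ 141.98 + 21.378*I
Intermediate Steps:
m(g) = (-6 + g)/(2*g) (m(g) = (-6 + g)/((2*g)) = (-6 + g)*(1/(2*g)) = (-6 + g)/(2*g))
o(M) = -1/40
W = 5679/40 (W = -1/40 + (-77 + 219) = -1/40 + 142 = 5679/40 ≈ 141.98)
W + √((208 + 629) - 1294) = 5679/40 + √((208 + 629) - 1294) = 5679/40 + √(837 - 1294) = 5679/40 + √(-457) = 5679/40 + I*√457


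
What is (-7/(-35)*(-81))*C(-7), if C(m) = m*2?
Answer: 1134/5 ≈ 226.80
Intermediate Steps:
C(m) = 2*m
(-7/(-35)*(-81))*C(-7) = (-7/(-35)*(-81))*(2*(-7)) = (-7*(-1/35)*(-81))*(-14) = ((1/5)*(-81))*(-14) = -81/5*(-14) = 1134/5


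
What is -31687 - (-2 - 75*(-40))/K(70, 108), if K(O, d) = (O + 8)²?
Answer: -96393353/3042 ≈ -31688.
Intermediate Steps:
K(O, d) = (8 + O)²
-31687 - (-2 - 75*(-40))/K(70, 108) = -31687 - (-2 - 75*(-40))/((8 + 70)²) = -31687 - (-2 + 3000)/(78²) = -31687 - 2998/6084 = -31687 - 1*1499/3042 = -31687 - 1499/3042 = -96393353/3042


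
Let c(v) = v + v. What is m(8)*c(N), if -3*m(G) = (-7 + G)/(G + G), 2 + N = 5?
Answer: -⅛ ≈ -0.12500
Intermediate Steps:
N = 3 (N = -2 + 5 = 3)
c(v) = 2*v
m(G) = -(-7 + G)/(6*G) (m(G) = -(-7 + G)/(3*(G + G)) = -(-7 + G)/(3*(2*G)) = -(-7 + G)*1/(2*G)/3 = -(-7 + G)/(6*G))
m(8)*c(N) = ((⅙)*(7 - 1*8)/8)*(2*3) = ((⅙)*(⅛)*(7 - 8))*6 = ((⅙)*(⅛)*(-1))*6 = -1/48*6 = -⅛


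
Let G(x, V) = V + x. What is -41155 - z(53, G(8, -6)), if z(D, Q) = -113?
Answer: -41042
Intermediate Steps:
-41155 - z(53, G(8, -6)) = -41155 - 1*(-113) = -41155 + 113 = -41042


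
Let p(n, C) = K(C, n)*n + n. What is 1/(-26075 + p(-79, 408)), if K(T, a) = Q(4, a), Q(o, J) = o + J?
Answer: -1/20229 ≈ -4.9434e-5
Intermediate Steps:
Q(o, J) = J + o
K(T, a) = 4 + a (K(T, a) = a + 4 = 4 + a)
p(n, C) = n + n*(4 + n) (p(n, C) = (4 + n)*n + n = n*(4 + n) + n = n + n*(4 + n))
1/(-26075 + p(-79, 408)) = 1/(-26075 - 79*(5 - 79)) = 1/(-26075 - 79*(-74)) = 1/(-26075 + 5846) = 1/(-20229) = -1/20229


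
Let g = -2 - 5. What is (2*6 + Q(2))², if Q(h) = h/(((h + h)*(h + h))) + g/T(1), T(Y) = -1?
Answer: 23409/64 ≈ 365.77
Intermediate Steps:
g = -7
Q(h) = 7 + 1/(4*h) (Q(h) = h/(((h + h)*(h + h))) - 7/(-1) = h/(((2*h)*(2*h))) - 7*(-1) = h/((4*h²)) + 7 = h*(1/(4*h²)) + 7 = 1/(4*h) + 7 = 7 + 1/(4*h))
(2*6 + Q(2))² = (2*6 + (7 + (¼)/2))² = (12 + (7 + (¼)*(½)))² = (12 + (7 + ⅛))² = (12 + 57/8)² = (153/8)² = 23409/64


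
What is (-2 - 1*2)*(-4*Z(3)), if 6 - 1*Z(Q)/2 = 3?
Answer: 96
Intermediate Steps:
Z(Q) = 6 (Z(Q) = 12 - 2*3 = 12 - 6 = 6)
(-2 - 1*2)*(-4*Z(3)) = (-2 - 1*2)*(-4*6) = (-2 - 2)*(-24) = -4*(-24) = 96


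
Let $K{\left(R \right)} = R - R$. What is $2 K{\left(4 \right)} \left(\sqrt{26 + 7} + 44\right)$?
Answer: $0$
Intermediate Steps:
$K{\left(R \right)} = 0$
$2 K{\left(4 \right)} \left(\sqrt{26 + 7} + 44\right) = 2 \cdot 0 \left(\sqrt{26 + 7} + 44\right) = 0 \left(\sqrt{33} + 44\right) = 0 \left(44 + \sqrt{33}\right) = 0$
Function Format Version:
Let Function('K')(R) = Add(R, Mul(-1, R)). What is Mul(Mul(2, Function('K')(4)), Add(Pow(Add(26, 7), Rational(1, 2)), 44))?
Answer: 0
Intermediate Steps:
Function('K')(R) = 0
Mul(Mul(2, Function('K')(4)), Add(Pow(Add(26, 7), Rational(1, 2)), 44)) = Mul(Mul(2, 0), Add(Pow(Add(26, 7), Rational(1, 2)), 44)) = Mul(0, Add(Pow(33, Rational(1, 2)), 44)) = Mul(0, Add(44, Pow(33, Rational(1, 2)))) = 0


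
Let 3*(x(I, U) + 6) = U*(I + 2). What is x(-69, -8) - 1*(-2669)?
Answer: 8525/3 ≈ 2841.7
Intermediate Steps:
x(I, U) = -6 + U*(2 + I)/3 (x(I, U) = -6 + (U*(I + 2))/3 = -6 + (U*(2 + I))/3 = -6 + U*(2 + I)/3)
x(-69, -8) - 1*(-2669) = (-6 + (2/3)*(-8) + (1/3)*(-69)*(-8)) - 1*(-2669) = (-6 - 16/3 + 184) + 2669 = 518/3 + 2669 = 8525/3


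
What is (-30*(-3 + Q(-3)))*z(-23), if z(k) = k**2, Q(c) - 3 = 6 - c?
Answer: -142830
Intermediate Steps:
Q(c) = 9 - c (Q(c) = 3 + (6 - c) = 9 - c)
(-30*(-3 + Q(-3)))*z(-23) = -30*(-3 + (9 - 1*(-3)))*(-23)**2 = -30*(-3 + (9 + 3))*529 = -30*(-3 + 12)*529 = -30*9*529 = -270*529 = -142830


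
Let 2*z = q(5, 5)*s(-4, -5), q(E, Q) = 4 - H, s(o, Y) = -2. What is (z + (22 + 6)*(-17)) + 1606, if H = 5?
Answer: 1131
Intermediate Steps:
q(E, Q) = -1 (q(E, Q) = 4 - 1*5 = 4 - 5 = -1)
z = 1 (z = (-1*(-2))/2 = (1/2)*2 = 1)
(z + (22 + 6)*(-17)) + 1606 = (1 + (22 + 6)*(-17)) + 1606 = (1 + 28*(-17)) + 1606 = (1 - 476) + 1606 = -475 + 1606 = 1131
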